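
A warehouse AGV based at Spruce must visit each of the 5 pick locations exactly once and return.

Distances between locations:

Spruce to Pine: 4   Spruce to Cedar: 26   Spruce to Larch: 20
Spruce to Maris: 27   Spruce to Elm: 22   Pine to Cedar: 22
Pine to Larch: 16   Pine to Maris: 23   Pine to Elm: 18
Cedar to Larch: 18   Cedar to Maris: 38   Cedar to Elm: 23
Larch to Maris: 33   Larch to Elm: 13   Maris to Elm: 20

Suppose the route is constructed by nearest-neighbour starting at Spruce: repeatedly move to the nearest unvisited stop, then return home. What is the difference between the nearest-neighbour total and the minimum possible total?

From Spruce: Pine=4, Larch=20, Elm=22, Cedar=26, Maris=27 → choose Pine (4).
From Pine: Larch=16, Elm=18, Cedar=22, Maris=23 → choose Larch (16).
From Larch: Elm=13, Cedar=18, Maris=33 → choose Elm (13).
From Elm: Maris=20, Cedar=23 → choose Maris (20).
From Maris: Cedar=38 → choose Cedar (38).
NN route Spruce → Pine → Larch → Elm → Maris → Cedar → Spruce costs 117.
Optimal: Spruce → Pine → Cedar → Larch → Elm → Maris → Spruce costs 104 (by enumerating all 60 distinct tours).
Excess = 117 − 104 = 13.

Excess over optimum: 13.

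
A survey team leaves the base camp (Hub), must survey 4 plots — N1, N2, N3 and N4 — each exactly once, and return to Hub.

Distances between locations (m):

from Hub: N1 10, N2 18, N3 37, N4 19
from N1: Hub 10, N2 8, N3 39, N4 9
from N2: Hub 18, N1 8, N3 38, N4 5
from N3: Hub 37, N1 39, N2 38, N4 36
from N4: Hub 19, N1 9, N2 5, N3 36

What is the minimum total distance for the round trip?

With 4 stops there are 4!/2 = 12 distinct round trips (a route and its reverse cost the same).
Hub-N1-N2-N3-N4-Hub: 10+8+38+36+19 = 111
Hub-N1-N2-N4-N3-Hub: 10+8+5+36+37 = 96
Hub-N1-N3-N2-N4-Hub: 10+39+38+5+19 = 111
Hub-N1-N3-N4-N2-Hub: 10+39+36+5+18 = 108
Hub-N1-N4-N2-N3-Hub: 10+9+5+38+37 = 99
Hub-N1-N4-N3-N2-Hub: 10+9+36+38+18 = 111
Hub-N2-N1-N3-N4-Hub: 18+8+39+36+19 = 120
Hub-N2-N1-N4-N3-Hub: 18+8+9+36+37 = 108
Hub-N2-N3-N1-N4-Hub: 18+38+39+9+19 = 123
Hub-N2-N4-N1-N3-Hub: 18+5+9+39+37 = 108
Hub-N3-N1-N2-N4-Hub: 37+39+8+5+19 = 108
Hub-N3-N2-N1-N4-Hub: 37+38+8+9+19 = 111
The minimum is 96.
One optimal route: Hub → N1 → N2 → N4 → N3 → Hub (or its reverse).

96 m — the shortest possible round trip.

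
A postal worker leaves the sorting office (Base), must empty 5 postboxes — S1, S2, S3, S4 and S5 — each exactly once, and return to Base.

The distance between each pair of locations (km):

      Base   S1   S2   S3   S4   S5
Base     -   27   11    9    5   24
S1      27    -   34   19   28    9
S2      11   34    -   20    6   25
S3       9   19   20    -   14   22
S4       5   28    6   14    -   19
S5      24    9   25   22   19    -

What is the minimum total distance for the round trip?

With 5 stops there are 5!/2 = 60 distinct round trips (a route and its reverse cost the same).
Base - S1 - S2 - S3 - S4 - S5 - Base: 27+34+20+14+19+24 = 138
Base - S1 - S2 - S3 - S5 - S4 - Base: 27+34+20+22+19+5 = 127
Base - S1 - S2 - S4 - S3 - S5 - Base: 27+34+6+14+22+24 = 127
Base - S1 - S2 - S4 - S5 - S3 - Base: 27+34+6+19+22+9 = 117
Base - S1 - S2 - S5 - S3 - S4 - Base: 27+34+25+22+14+5 = 127
Base - S1 - S2 - S5 - S4 - S3 - Base: 27+34+25+19+14+9 = 128
Base - S1 - S3 - S2 - S4 - S5 - Base: 27+19+20+6+19+24 = 115
Base - S1 - S3 - S2 - S5 - S4 - Base: 27+19+20+25+19+5 = 115
Base - S1 - S3 - S4 - S2 - S5 - Base: 27+19+14+6+25+24 = 115
Base - S1 - S3 - S4 - S5 - S2 - Base: 27+19+14+19+25+11 = 115
Base - S1 - S3 - S5 - S2 - S4 - Base: 27+19+22+25+6+5 = 104
Base - S1 - S3 - S5 - S4 - S2 - Base: 27+19+22+19+6+11 = 104
Base - S1 - S4 - S2 - S3 - S5 - Base: 27+28+6+20+22+24 = 127
Base - S1 - S4 - S2 - S5 - S3 - Base: 27+28+6+25+22+9 = 117
… (46 more)
Base - S2 - S4 - S5 - S1 - S3 - Base: 11+6+19+9+19+9 = 73  ← best
The minimum is 73.
One optimal route: Base → S2 → S4 → S5 → S1 → S3 → Base (or its reverse).

73 km — the shortest possible round trip.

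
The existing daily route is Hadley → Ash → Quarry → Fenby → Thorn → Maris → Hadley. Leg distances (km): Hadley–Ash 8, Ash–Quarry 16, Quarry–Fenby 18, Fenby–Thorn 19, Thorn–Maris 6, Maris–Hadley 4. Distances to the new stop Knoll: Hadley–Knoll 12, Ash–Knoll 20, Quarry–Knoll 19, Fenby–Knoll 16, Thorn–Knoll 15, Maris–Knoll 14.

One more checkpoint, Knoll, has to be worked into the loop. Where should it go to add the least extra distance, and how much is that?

Adding 12 km by placing Knoll on the Fenby–Thorn leg.

Insertion cost between consecutive stops i–j is d(i,Knoll) + d(Knoll,j) − d(i,j):
  between Hadley and Ash: 12 + 20 − 8 = 24
  between Ash and Quarry: 20 + 19 − 16 = 23
  between Quarry and Fenby: 19 + 16 − 18 = 17
  between Fenby and Thorn: 16 + 15 − 19 = 12
  between Thorn and Maris: 15 + 14 − 6 = 23
  between Maris and Hadley: 14 + 12 − 4 = 22
Cheapest insertion is between Fenby and Thorn, adding 12.
New total = 71 + 12 = 83.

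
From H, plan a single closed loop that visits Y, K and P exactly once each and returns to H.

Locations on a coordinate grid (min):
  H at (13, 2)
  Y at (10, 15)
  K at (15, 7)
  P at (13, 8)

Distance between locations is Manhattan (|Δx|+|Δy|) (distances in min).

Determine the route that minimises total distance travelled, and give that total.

Minimum total distance: 36 min.

H → Y → K → P → H: 16+13+3+6 = 38
H → Y → P → K → H: 16+10+3+7 = 36
H → K → Y → P → H: 7+13+10+6 = 36
The minimum is 36.
One optimal route: H → Y → P → K → H (or its reverse).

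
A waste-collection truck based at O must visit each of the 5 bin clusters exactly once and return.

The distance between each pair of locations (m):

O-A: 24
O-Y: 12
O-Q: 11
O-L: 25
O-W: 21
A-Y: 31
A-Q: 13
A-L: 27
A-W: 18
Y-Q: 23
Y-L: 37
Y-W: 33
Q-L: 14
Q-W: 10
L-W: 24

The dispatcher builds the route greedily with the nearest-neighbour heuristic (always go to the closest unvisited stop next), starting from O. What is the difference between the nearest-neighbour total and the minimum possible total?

O: Q=11, Y=12, W=21, A=24, L=25 ⇒ Q
Q: W=10, A=13, L=14, Y=23 ⇒ W
W: A=18, L=24, Y=33 ⇒ A
A: L=27, Y=31 ⇒ L
L: Y=37 ⇒ Y
NN route O → Q → W → A → L → Y → O costs 115.
Optimal: O → Y → A → W → Q → L → O costs 110 (by enumerating all 60 distinct tours).
Excess = 115 − 110 = 5.

The nearest-neighbour route is 5 m longer than optimal.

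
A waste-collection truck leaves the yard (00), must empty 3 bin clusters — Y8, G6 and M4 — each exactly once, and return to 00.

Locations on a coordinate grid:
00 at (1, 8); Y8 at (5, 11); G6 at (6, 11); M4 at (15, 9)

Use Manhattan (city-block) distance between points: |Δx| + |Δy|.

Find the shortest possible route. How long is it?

There are 3 distinct closed tours to check (reversals are equivalent).
00 → Y8 → G6 → M4 → 00: 7+1+11+15 = 34
00 → Y8 → M4 → G6 → 00: 7+12+11+8 = 38
00 → G6 → Y8 → M4 → 00: 8+1+12+15 = 36
The minimum is 34.
One optimal route: 00 → Y8 → G6 → M4 → 00 (or its reverse).

Shortest round trip = 34.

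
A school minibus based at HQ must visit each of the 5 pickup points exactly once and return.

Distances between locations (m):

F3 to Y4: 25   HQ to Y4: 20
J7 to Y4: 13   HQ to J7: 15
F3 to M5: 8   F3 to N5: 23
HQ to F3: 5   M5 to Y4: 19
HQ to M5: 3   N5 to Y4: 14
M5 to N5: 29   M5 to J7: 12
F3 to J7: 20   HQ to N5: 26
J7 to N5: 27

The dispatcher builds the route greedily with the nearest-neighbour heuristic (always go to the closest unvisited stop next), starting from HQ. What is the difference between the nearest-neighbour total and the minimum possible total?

The nearest-neighbour route is 14 m longer than optimal.

From HQ: M5=3, F3=5, J7=15, Y4=20, N5=26 → choose M5 (3).
From M5: F3=8, J7=12, Y4=19, N5=29 → choose F3 (8).
From F3: J7=20, N5=23, Y4=25 → choose J7 (20).
From J7: Y4=13, N5=27 → choose Y4 (13).
From Y4: N5=14 → choose N5 (14).
NN route HQ → M5 → F3 → J7 → Y4 → N5 → HQ costs 84.
Optimal: HQ → F3 → N5 → Y4 → J7 → M5 → HQ costs 70 (by enumerating all 60 distinct tours).
Excess = 84 − 70 = 14.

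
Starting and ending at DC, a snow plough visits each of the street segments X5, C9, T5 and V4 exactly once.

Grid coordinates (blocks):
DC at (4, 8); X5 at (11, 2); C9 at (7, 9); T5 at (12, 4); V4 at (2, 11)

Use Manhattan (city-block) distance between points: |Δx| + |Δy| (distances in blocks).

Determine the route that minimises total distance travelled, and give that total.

Minimum total distance: 38 blocks.

DC-X5-C9-T5-V4-DC: 13+11+10+17+5 = 56
DC-X5-C9-V4-T5-DC: 13+11+7+17+12 = 60
DC-X5-T5-C9-V4-DC: 13+3+10+7+5 = 38
DC-X5-T5-V4-C9-DC: 13+3+17+7+4 = 44
DC-X5-V4-C9-T5-DC: 13+18+7+10+12 = 60
DC-X5-V4-T5-C9-DC: 13+18+17+10+4 = 62
DC-C9-X5-T5-V4-DC: 4+11+3+17+5 = 40
DC-C9-X5-V4-T5-DC: 4+11+18+17+12 = 62
DC-C9-T5-X5-V4-DC: 4+10+3+18+5 = 40
DC-C9-V4-X5-T5-DC: 4+7+18+3+12 = 44
DC-T5-X5-C9-V4-DC: 12+3+11+7+5 = 38
DC-T5-C9-X5-V4-DC: 12+10+11+18+5 = 56
The minimum is 38.
One optimal route: DC → X5 → T5 → C9 → V4 → DC (or its reverse).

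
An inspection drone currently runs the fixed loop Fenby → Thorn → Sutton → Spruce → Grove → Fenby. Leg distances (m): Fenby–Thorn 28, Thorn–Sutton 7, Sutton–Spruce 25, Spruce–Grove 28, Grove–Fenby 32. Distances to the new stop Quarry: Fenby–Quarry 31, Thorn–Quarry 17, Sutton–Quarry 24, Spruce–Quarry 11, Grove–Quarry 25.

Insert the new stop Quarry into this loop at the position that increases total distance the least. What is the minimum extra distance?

Adding 8 m by placing Quarry on the Spruce–Grove leg.

Insertion cost between consecutive stops i–j is d(i,Quarry) + d(Quarry,j) − d(i,j):
  between Fenby and Thorn: 31 + 17 − 28 = 20
  between Thorn and Sutton: 17 + 24 − 7 = 34
  between Sutton and Spruce: 24 + 11 − 25 = 10
  between Spruce and Grove: 11 + 25 − 28 = 8
  between Grove and Fenby: 25 + 31 − 32 = 24
Cheapest insertion is between Spruce and Grove, adding 8.
New total = 120 + 8 = 128.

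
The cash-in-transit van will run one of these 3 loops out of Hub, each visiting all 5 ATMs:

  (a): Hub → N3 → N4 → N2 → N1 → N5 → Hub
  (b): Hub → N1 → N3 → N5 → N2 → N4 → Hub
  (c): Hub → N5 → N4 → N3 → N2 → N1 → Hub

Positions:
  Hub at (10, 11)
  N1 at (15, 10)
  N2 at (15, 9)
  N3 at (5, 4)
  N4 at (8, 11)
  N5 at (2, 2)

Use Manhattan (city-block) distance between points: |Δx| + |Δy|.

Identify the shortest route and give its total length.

58 — (b) is the shortest.

(a): 12 + 10 + 9 + 1 + 21 + 17 = 70
(b): 6 + 16 + 5 + 20 + 9 + 2 = 58
(c): 17 + 15 + 10 + 15 + 1 + 6 = 64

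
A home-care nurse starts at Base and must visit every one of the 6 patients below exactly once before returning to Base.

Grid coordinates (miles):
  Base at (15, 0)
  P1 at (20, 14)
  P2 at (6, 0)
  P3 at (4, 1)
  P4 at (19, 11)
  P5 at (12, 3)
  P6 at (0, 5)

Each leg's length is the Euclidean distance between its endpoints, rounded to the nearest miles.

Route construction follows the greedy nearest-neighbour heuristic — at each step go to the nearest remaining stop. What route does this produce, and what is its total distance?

57 miles along Base → P5 → P2 → P3 → P6 → P4 → P1 → Base.

Base → [P5:4 / P2:9 / P3:11 / P4:12 / P1:15 / P6:16] → P5 (4)
P5 → [P2:7 / P3:8 / P4:11 / P6:12 / P1:14] → P2 (7)
P2 → [P3:2 / P6:8 / P4:17 / P1:20] → P3 (2)
P3 → [P6:6 / P4:18 / P1:21] → P6 (6)
P6 → [P4:20 / P1:22] → P4 (20)
P4 → [P1:3] → P1 (3)
Return P1→Base: 15.
Total = 4 + 7 + 2 + 6 + 20 + 3 + 15 = 57.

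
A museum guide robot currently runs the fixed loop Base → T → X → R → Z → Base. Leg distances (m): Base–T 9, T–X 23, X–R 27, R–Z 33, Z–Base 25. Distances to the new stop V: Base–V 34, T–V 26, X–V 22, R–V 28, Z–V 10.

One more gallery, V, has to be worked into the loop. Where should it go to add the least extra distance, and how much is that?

+5 m — insert V between R and Z.

Insertion cost between consecutive stops i–j is d(i,V) + d(V,j) − d(i,j):
  between Base and T: 34 + 26 − 9 = 51
  between T and X: 26 + 22 − 23 = 25
  between X and R: 22 + 28 − 27 = 23
  between R and Z: 28 + 10 − 33 = 5
  between Z and Base: 10 + 34 − 25 = 19
Cheapest insertion is between R and Z, adding 5.
New total = 117 + 5 = 122.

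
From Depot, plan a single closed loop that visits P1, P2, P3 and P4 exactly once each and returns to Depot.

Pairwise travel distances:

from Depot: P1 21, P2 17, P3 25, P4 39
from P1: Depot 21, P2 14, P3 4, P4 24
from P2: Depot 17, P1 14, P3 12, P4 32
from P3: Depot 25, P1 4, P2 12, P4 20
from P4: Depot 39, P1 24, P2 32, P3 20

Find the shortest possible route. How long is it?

With 4 stops there are 4!/2 = 12 distinct round trips (a route and its reverse cost the same).
Depot - P1 - P2 - P3 - P4 - Depot: 21+14+12+20+39 = 106
Depot - P1 - P2 - P4 - P3 - Depot: 21+14+32+20+25 = 112
Depot - P1 - P3 - P2 - P4 - Depot: 21+4+12+32+39 = 108
Depot - P1 - P3 - P4 - P2 - Depot: 21+4+20+32+17 = 94
Depot - P1 - P4 - P2 - P3 - Depot: 21+24+32+12+25 = 114
Depot - P1 - P4 - P3 - P2 - Depot: 21+24+20+12+17 = 94
Depot - P2 - P1 - P3 - P4 - Depot: 17+14+4+20+39 = 94
Depot - P2 - P1 - P4 - P3 - Depot: 17+14+24+20+25 = 100
Depot - P2 - P3 - P1 - P4 - Depot: 17+12+4+24+39 = 96
Depot - P2 - P4 - P1 - P3 - Depot: 17+32+24+4+25 = 102
Depot - P3 - P1 - P2 - P4 - Depot: 25+4+14+32+39 = 114
Depot - P3 - P2 - P1 - P4 - Depot: 25+12+14+24+39 = 114
The minimum is 94.
One optimal route: Depot → P1 → P3 → P4 → P2 → Depot (or its reverse).

Minimum total distance: 94.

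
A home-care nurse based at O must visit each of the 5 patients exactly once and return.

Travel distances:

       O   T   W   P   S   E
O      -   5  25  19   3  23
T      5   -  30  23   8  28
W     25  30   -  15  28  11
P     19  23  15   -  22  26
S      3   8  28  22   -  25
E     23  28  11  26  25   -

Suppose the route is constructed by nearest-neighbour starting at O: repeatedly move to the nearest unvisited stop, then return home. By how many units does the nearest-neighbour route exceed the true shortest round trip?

Excess over optimum: 1.

From O: S=3, T=5, P=19, E=23, W=25 → choose S (3).
From S: T=8, P=22, E=25, W=28 → choose T (8).
From T: P=23, E=28, W=30 → choose P (23).
From P: W=15, E=26 → choose W (15).
From W: E=11 → choose E (11).
NN route O → S → T → P → W → E → O costs 83.
Optimal: O → T → P → W → E → S → O costs 82 (by enumerating all 60 distinct tours).
Excess = 83 − 82 = 1.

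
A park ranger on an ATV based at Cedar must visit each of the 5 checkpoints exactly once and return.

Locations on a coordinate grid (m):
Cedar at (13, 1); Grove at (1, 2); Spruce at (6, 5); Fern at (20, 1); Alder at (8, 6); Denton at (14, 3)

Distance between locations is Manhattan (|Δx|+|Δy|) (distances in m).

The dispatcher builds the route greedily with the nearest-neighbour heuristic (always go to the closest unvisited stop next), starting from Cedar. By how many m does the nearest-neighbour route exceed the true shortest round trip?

The nearest-neighbour route is 4 m longer than optimal.

From Cedar: Denton=3, Fern=7, Alder=10, Spruce=11, Grove=13 → choose Denton (3).
From Denton: Fern=8, Alder=9, Spruce=10, Grove=14 → choose Fern (8).
From Fern: Alder=17, Spruce=18, Grove=20 → choose Alder (17).
From Alder: Spruce=3, Grove=11 → choose Spruce (3).
From Spruce: Grove=8 → choose Grove (8).
NN route Cedar → Denton → Fern → Alder → Spruce → Grove → Cedar costs 52.
Optimal: Cedar → Grove → Spruce → Alder → Denton → Fern → Cedar costs 48 (by enumerating all 60 distinct tours).
Excess = 52 − 48 = 4.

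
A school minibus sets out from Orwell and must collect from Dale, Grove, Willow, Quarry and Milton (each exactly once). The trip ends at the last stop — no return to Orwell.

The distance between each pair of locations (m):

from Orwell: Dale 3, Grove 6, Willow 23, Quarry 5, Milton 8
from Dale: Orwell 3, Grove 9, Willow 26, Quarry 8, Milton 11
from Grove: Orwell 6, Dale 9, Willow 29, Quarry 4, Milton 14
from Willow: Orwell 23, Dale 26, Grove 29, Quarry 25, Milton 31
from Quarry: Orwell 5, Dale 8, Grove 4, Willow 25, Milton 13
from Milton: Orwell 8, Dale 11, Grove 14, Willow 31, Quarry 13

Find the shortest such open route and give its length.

There are 5! = 120 possible orderings.
Orwell - Dale - Grove - Willow - Quarry - Milton: 3+9+29+25+13 = 79
Orwell - Dale - Grove - Willow - Milton - Quarry: 3+9+29+31+13 = 85
Orwell - Dale - Grove - Quarry - Willow - Milton: 3+9+4+25+31 = 72
Orwell - Dale - Grove - Quarry - Milton - Willow: 3+9+4+13+31 = 60
Orwell - Dale - Grove - Milton - Willow - Quarry: 3+9+14+31+25 = 82
Orwell - Dale - Grove - Milton - Quarry - Willow: 3+9+14+13+25 = 64
Orwell - Dale - Willow - Grove - Quarry - Milton: 3+26+29+4+13 = 75
Orwell - Dale - Willow - Grove - Milton - Quarry: 3+26+29+14+13 = 85
Orwell - Dale - Willow - Quarry - Grove - Milton: 3+26+25+4+14 = 72
Orwell - Dale - Willow - Quarry - Milton - Grove: 3+26+25+13+14 = 81
Orwell - Dale - Willow - Milton - Grove - Quarry: 3+26+31+14+4 = 78
Orwell - Dale - Willow - Milton - Quarry - Grove: 3+26+31+13+4 = 77
Orwell - Dale - Quarry - Grove - Willow - Milton: 3+8+4+29+31 = 75
Orwell - Dale - Quarry - Grove - Milton - Willow: 3+8+4+14+31 = 60
… (106 more)
Orwell - Dale - Milton - Grove - Quarry - Willow: 3+11+14+4+25 = 57  ← best
The minimum is 57.
One shortest path: Orwell → Dale → Milton → Grove → Quarry → Willow.

57 m — the minimum one-way total.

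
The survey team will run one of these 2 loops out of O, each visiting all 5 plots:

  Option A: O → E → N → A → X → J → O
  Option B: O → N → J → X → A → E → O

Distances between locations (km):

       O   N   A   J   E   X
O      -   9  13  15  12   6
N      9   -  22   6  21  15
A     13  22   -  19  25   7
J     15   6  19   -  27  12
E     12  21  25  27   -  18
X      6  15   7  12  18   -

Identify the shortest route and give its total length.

71 km — Option B is the shortest.

Option A: 12 + 21 + 22 + 7 + 12 + 15 = 89
Option B: 9 + 6 + 12 + 7 + 25 + 12 = 71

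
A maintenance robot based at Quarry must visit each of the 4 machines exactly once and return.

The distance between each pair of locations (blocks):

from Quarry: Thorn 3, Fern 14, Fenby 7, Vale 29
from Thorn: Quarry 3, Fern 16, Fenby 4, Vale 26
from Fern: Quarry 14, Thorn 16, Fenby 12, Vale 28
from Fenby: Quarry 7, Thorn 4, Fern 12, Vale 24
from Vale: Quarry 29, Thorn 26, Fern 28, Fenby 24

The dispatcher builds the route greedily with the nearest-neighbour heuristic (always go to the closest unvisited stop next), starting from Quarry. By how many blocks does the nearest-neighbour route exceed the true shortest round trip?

From Quarry: Thorn=3, Fenby=7, Fern=14, Vale=29 → choose Thorn (3).
From Thorn: Fenby=4, Fern=16, Vale=26 → choose Fenby (4).
From Fenby: Fern=12, Vale=24 → choose Fern (12).
From Fern: Vale=28 → choose Vale (28).
NN route Quarry → Thorn → Fenby → Fern → Vale → Quarry costs 76.
Optimal: Quarry → Thorn → Fenby → Vale → Fern → Quarry costs 73 (by enumerating all 12 distinct tours).
Excess = 76 − 73 = 3.

Excess over optimum: 3 blocks.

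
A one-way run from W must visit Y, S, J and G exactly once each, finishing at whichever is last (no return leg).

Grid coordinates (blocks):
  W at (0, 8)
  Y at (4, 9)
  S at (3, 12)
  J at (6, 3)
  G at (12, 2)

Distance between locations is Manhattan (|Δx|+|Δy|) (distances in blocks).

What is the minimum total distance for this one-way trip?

Shortest open route: 26 blocks.

There are 4! = 24 possible orderings.
W - Y - S - J - G: 5+4+12+7 = 28
W - Y - S - G - J: 5+4+19+7 = 35
W - Y - J - S - G: 5+8+12+19 = 44
W - Y - J - G - S: 5+8+7+19 = 39
W - Y - G - S - J: 5+15+19+12 = 51
W - Y - G - J - S: 5+15+7+12 = 39
W - S - Y - J - G: 7+4+8+7 = 26
W - S - Y - G - J: 7+4+15+7 = 33
W - S - J - Y - G: 7+12+8+15 = 42
W - S - J - G - Y: 7+12+7+15 = 41
W - S - G - Y - J: 7+19+15+8 = 49
W - S - G - J - Y: 7+19+7+8 = 41
W - J - Y - S - G: 11+8+4+19 = 42
W - J - Y - G - S: 11+8+15+19 = 53
… (10 more)
The minimum is 26.
One shortest path: W → S → Y → J → G.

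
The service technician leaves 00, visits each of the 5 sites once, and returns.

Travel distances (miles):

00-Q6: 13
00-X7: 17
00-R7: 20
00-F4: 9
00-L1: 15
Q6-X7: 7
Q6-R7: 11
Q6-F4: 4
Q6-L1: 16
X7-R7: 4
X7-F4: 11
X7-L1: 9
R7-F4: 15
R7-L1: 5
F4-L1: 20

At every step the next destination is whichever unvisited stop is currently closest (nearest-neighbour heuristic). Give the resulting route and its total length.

00 → [F4:9 / Q6:13 / L1:15 / X7:17 / R7:20] → F4 (9)
F4 → [Q6:4 / X7:11 / R7:15 / L1:20] → Q6 (4)
Q6 → [X7:7 / R7:11 / L1:16] → X7 (7)
X7 → [R7:4 / L1:9] → R7 (4)
R7 → [L1:5] → L1 (5)
Return L1→00: 15.
Total = 9 + 4 + 7 + 4 + 5 + 15 = 44.

44 miles along 00 → F4 → Q6 → X7 → R7 → L1 → 00.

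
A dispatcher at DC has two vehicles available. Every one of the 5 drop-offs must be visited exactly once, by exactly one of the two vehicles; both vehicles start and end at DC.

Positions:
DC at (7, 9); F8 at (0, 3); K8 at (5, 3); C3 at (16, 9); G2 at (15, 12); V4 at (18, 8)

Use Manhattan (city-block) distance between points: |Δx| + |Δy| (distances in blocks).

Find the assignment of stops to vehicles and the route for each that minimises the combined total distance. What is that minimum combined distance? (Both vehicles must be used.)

56 blocks — the smallest possible combined total.

There are 2^4 − 1 = 15 ways to divide the 5 stops into two non-empty groups. For each, the best each vehicle can do is its own shortest tour through its group:
  {F8} + {K8, C3, G2, V4}: 26 + 44 = 70
  {K8} + {F8, C3, G2, V4}: 16 + 54 = 70
  {F8, K8} + {C3, G2, V4}: 26 + 30 = 56
  {C3} + {F8, K8, G2, V4}: 18 + 54 = 72
  {F8, C3} + {K8, G2, V4}: 44 + 44 = 88
  {K8, C3} + {F8, G2, V4}: 34 + 54 = 88
  … (15 splits in total)
Best: vehicle 1 DC → F8 → K8 → DC = 26; vehicle 2 DC → C3 → V4 → G2 → DC = 30; combined 56.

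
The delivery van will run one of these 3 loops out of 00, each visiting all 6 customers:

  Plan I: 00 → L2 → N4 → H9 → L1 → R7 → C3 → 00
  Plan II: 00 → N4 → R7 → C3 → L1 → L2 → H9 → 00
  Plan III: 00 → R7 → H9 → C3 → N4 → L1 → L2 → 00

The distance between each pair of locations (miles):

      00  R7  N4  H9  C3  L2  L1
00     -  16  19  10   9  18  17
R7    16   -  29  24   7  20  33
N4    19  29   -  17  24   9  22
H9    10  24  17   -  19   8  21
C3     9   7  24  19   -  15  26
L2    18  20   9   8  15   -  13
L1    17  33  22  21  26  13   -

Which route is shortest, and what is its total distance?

Shortest is Plan II, total 112 miles.

Plan I: 18 + 9 + 17 + 21 + 33 + 7 + 9 = 114
Plan II: 19 + 29 + 7 + 26 + 13 + 8 + 10 = 112
Plan III: 16 + 24 + 19 + 24 + 22 + 13 + 18 = 136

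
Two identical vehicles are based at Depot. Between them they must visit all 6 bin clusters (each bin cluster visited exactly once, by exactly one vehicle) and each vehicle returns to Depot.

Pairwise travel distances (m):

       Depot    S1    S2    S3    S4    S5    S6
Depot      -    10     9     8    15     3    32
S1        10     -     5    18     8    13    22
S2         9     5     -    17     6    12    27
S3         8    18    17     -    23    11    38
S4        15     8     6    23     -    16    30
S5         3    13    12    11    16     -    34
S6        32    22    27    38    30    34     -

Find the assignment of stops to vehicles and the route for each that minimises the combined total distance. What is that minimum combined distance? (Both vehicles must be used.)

Try each way of splitting the stops between the two vehicles (each non-empty) and, for each split, find the best tour for each vehicle:
  {S1} + {S2, S3, S4, S5, S6}: 20 + 97 = 117
  {S2} + {S1, S3, S4, S5, S6}: 18 + 95 = 113
  {S1, S2} + {S3, S4, S5, S6}: 24 + 95 = 119
  {S3} + {S1, S2, S4, S5, S6}: 16 + 82 = 98
  {S1, S3} + {S2, S4, S5, S6}: 36 + 82 = 118
  {S2, S3} + {S1, S4, S5, S6}: 34 + 81 = 115
  … (31 splits in total)
  {S5} + {S1, S2, S3, S4, S6}: 6 + 91 = 97  ← best
Best: vehicle 1 Depot → S5 → Depot = 6; vehicle 2 Depot → S2 → S4 → S1 → S6 → S3 → Depot = 91; combined 97.

Minimum combined distance: 97 m.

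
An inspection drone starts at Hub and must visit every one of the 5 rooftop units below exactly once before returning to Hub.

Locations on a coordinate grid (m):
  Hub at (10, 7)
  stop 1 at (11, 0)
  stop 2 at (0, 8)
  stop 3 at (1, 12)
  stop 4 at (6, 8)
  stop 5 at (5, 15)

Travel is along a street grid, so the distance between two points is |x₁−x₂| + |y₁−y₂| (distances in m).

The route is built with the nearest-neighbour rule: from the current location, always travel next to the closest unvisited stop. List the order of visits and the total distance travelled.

52 m along Hub → stop 4 → stop 2 → stop 3 → stop 5 → stop 1 → Hub.

At Hub the remaining stops are stop 4 5, stop 1 8, stop 2 11, stop 5 13, stop 3 14; go to stop 4.
At stop 4 the remaining stops are stop 2 6, stop 5 8, stop 3 9, stop 1 13; go to stop 2.
At stop 2 the remaining stops are stop 3 5, stop 5 12, stop 1 19; go to stop 3.
At stop 3 the remaining stops are stop 5 7, stop 1 22; go to stop 5.
At stop 5 the remaining stops are stop 1 21; go to stop 1.
Return stop 1→Hub: 8.
Total = 5 + 6 + 5 + 7 + 21 + 8 = 52.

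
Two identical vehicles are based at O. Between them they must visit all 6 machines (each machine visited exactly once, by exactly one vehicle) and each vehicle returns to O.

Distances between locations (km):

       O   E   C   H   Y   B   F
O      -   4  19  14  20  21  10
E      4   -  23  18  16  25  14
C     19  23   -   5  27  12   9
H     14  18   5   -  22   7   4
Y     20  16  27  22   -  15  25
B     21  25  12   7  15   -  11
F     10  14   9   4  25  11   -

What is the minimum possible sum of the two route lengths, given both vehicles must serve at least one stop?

Check every non-empty split of the stops between the two vehicles; for each half take its own optimal tour:
  {E} + {C, H, Y, B, F}: 8 + 66 = 74
  {C} + {E, H, Y, B, F}: 38 + 56 = 94
  {E, C} + {H, Y, B, F}: 46 + 56 = 102
  {H} + {E, C, Y, B, F}: 28 + 66 = 94
  {E, H} + {C, Y, B, F}: 36 + 66 = 102
  {C, H} + {E, Y, B, F}: 38 + 56 = 94
  … (31 splits in total)
Best: vehicle 1 O → E → O = 8; vehicle 2 O → Y → B → C → H → F → O = 66; combined 74.

74 km — the smallest possible combined total.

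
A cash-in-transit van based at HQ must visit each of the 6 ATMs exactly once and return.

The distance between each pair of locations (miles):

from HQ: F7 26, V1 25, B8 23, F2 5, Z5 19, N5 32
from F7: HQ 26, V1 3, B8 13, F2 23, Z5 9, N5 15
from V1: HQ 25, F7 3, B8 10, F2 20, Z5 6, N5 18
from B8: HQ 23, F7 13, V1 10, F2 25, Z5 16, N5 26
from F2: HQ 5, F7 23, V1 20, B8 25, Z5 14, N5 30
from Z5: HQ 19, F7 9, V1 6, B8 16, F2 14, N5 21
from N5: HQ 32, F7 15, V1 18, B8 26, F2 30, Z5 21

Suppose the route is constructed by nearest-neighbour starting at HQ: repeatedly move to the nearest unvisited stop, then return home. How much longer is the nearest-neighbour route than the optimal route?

From HQ: F2=5, Z5=19, B8=23, V1=25, F7=26, N5=32 → choose F2 (5).
From F2: Z5=14, V1=20, F7=23, B8=25, N5=30 → choose Z5 (14).
From Z5: V1=6, F7=9, B8=16, N5=21 → choose V1 (6).
From V1: F7=3, B8=10, N5=18 → choose F7 (3).
From F7: B8=13, N5=15 → choose B8 (13).
From B8: N5=26 → choose N5 (26).
NN route HQ → F2 → Z5 → V1 → F7 → B8 → N5 → HQ costs 99.
Optimal: HQ → B8 → V1 → F7 → N5 → Z5 → F2 → HQ costs 91 (by enumerating all 360 distinct tours).
Excess = 99 − 91 = 8.

Excess over optimum: 8 miles.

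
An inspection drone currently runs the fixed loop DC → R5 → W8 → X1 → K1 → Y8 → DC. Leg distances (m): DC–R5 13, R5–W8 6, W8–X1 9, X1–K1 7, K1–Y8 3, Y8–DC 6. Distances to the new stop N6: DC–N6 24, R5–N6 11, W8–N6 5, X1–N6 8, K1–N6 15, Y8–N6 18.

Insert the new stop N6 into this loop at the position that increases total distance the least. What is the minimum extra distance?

Insertion cost between consecutive stops i–j is d(i,N6) + d(N6,j) − d(i,j):
  between DC and R5: 24 + 11 − 13 = 22
  between R5 and W8: 11 + 5 − 6 = 10
  between W8 and X1: 5 + 8 − 9 = 4
  between X1 and K1: 8 + 15 − 7 = 16
  between K1 and Y8: 15 + 18 − 3 = 30
  between Y8 and DC: 18 + 24 − 6 = 36
Cheapest insertion is between W8 and X1, adding 4.
New total = 44 + 4 = 48.

+4 m — insert N6 between W8 and X1.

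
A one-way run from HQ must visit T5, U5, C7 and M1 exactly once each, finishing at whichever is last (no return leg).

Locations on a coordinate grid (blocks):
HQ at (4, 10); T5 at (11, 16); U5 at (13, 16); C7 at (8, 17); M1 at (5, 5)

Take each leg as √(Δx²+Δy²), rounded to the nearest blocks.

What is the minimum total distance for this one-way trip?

There are 4! = 24 possible orderings.
HQ→T5→U5→C7→M1: 9+2+5+12 = 28
HQ→T5→U5→M1→C7: 9+2+14+12 = 37
HQ→T5→C7→U5→M1: 9+3+5+14 = 31
HQ→T5→C7→M1→U5: 9+3+12+14 = 38
HQ→T5→M1→U5→C7: 9+13+14+5 = 41
HQ→T5→M1→C7→U5: 9+13+12+5 = 39
HQ→U5→T5→C7→M1: 11+2+3+12 = 28
HQ→U5→T5→M1→C7: 11+2+13+12 = 38
HQ→U5→C7→T5→M1: 11+5+3+13 = 32
HQ→U5→C7→M1→T5: 11+5+12+13 = 41
HQ→U5→M1→T5→C7: 11+14+13+3 = 41
HQ→U5→M1→C7→T5: 11+14+12+3 = 40
HQ→C7→T5→U5→M1: 8+3+2+14 = 27
HQ→C7→T5→M1→U5: 8+3+13+14 = 38
… (10 more)
HQ→M1→C7→T5→U5: 5+12+3+2 = 22  ← best
The minimum is 22.
One shortest path: HQ → M1 → C7 → T5 → U5.

22 blocks — the minimum one-way total.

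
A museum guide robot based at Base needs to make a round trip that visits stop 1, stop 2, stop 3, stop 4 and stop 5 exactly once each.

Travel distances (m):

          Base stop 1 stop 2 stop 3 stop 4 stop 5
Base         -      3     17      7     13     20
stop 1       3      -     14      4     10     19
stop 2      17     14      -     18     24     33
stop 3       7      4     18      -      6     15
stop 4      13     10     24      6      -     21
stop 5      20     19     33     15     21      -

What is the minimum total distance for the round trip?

82 m — the shortest possible round trip.

There are 60 distinct closed tours to check (reversals are equivalent).
Base → stop 1 → stop 2 → stop 3 → stop 4 → stop 5 → Base: 3+14+18+6+21+20 = 82
Base → stop 1 → stop 2 → stop 3 → stop 5 → stop 4 → Base: 3+14+18+15+21+13 = 84
Base → stop 1 → stop 2 → stop 4 → stop 3 → stop 5 → Base: 3+14+24+6+15+20 = 82
Base → stop 1 → stop 2 → stop 4 → stop 5 → stop 3 → Base: 3+14+24+21+15+7 = 84
Base → stop 1 → stop 2 → stop 5 → stop 3 → stop 4 → Base: 3+14+33+15+6+13 = 84
Base → stop 1 → stop 2 → stop 5 → stop 4 → stop 3 → Base: 3+14+33+21+6+7 = 84
Base → stop 1 → stop 3 → stop 2 → stop 4 → stop 5 → Base: 3+4+18+24+21+20 = 90
Base → stop 1 → stop 3 → stop 2 → stop 5 → stop 4 → Base: 3+4+18+33+21+13 = 92
Base → stop 1 → stop 3 → stop 4 → stop 2 → stop 5 → Base: 3+4+6+24+33+20 = 90
Base → stop 1 → stop 3 → stop 4 → stop 5 → stop 2 → Base: 3+4+6+21+33+17 = 84
Base → stop 1 → stop 3 → stop 5 → stop 2 → stop 4 → Base: 3+4+15+33+24+13 = 92
Base → stop 1 → stop 3 → stop 5 → stop 4 → stop 2 → Base: 3+4+15+21+24+17 = 84
Base → stop 1 → stop 4 → stop 2 → stop 3 → stop 5 → Base: 3+10+24+18+15+20 = 90
Base → stop 1 → stop 4 → stop 2 → stop 5 → stop 3 → Base: 3+10+24+33+15+7 = 92
… (46 more)
The minimum is 82.
One optimal route: Base → stop 1 → stop 2 → stop 3 → stop 4 → stop 5 → Base (or its reverse).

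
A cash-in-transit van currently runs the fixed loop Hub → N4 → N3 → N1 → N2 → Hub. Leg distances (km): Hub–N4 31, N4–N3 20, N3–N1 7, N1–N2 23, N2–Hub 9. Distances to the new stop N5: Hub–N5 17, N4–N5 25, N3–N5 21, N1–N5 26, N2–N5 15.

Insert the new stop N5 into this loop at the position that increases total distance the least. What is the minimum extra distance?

Insertion cost between consecutive stops i–j is d(i,N5) + d(N5,j) − d(i,j):
  between Hub and N4: 17 + 25 − 31 = 11
  between N4 and N3: 25 + 21 − 20 = 26
  between N3 and N1: 21 + 26 − 7 = 40
  between N1 and N2: 26 + 15 − 23 = 18
  between N2 and Hub: 15 + 17 − 9 = 23
Cheapest insertion is between Hub and N4, adding 11.
New total = 90 + 11 = 101.

Minimum extra distance: 11 km, inserting N5 between Hub and N4.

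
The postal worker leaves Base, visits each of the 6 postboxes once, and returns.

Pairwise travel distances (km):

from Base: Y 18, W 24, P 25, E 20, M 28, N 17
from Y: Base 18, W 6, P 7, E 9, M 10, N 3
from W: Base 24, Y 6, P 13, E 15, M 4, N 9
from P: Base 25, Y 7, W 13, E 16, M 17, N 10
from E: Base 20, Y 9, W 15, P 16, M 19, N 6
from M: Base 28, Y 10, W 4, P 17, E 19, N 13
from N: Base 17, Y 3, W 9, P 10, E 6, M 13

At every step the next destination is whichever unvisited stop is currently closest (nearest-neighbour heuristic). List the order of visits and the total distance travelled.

At Base the remaining stops are N 17, Y 18, E 20, W 24, P 25, M 28; go to N.
At N the remaining stops are Y 3, E 6, W 9, P 10, M 13; go to Y.
At Y the remaining stops are W 6, P 7, E 9, M 10; go to W.
At W the remaining stops are M 4, P 13, E 15; go to M.
At M the remaining stops are P 17, E 19; go to P.
At P the remaining stops are E 16; go to E.
Return E→Base: 20.
Total = 17 + 3 + 6 + 4 + 17 + 16 + 20 = 83.

Total distance 83 km via the nearest-neighbour route Base → N → Y → W → M → P → E → Base.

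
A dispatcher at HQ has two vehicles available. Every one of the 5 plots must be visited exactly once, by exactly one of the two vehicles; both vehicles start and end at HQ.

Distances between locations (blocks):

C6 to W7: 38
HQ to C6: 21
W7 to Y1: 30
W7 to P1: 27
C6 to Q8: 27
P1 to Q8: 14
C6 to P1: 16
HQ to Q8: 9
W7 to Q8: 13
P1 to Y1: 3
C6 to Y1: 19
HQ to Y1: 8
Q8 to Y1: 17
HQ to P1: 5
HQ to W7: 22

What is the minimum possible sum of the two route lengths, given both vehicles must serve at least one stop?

Check every non-empty split of the stops between the two vehicles; for each half take its own optimal tour:
  {C6} + {W7, P1, Q8, Y1}: 42 + 60 = 102
  {W7} + {C6, P1, Q8, Y1}: 44 + 63 = 107
  {C6, W7} + {P1, Q8, Y1}: 81 + 34 = 115
  {P1} + {C6, W7, Q8, Y1}: 10 + 87 = 97
  {C6, P1} + {W7, Q8, Y1}: 42 + 60 = 102
  {W7, P1} + {C6, Q8, Y1}: 54 + 63 = 117
  … (15 splits in total)
  {W7, Q8} + {C6, P1, Y1}: 44 + 48 = 92  ← best
Best: vehicle 1 HQ → W7 → Q8 → HQ = 44; vehicle 2 HQ → C6 → P1 → Y1 → HQ = 48; combined 92.

92 blocks — the smallest possible combined total.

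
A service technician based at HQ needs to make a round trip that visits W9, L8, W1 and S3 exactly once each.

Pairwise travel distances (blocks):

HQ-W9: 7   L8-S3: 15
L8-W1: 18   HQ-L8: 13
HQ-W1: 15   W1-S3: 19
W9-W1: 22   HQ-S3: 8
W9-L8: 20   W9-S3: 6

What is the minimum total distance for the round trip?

With 4 stops there are 4!/2 = 12 distinct round trips (a route and its reverse cost the same).
HQ → W9 → L8 → W1 → S3 → HQ: 7+20+18+19+8 = 72
HQ → W9 → L8 → S3 → W1 → HQ: 7+20+15+19+15 = 76
HQ → W9 → W1 → L8 → S3 → HQ: 7+22+18+15+8 = 70
HQ → W9 → W1 → S3 → L8 → HQ: 7+22+19+15+13 = 76
HQ → W9 → S3 → L8 → W1 → HQ: 7+6+15+18+15 = 61
HQ → W9 → S3 → W1 → L8 → HQ: 7+6+19+18+13 = 63
HQ → L8 → W9 → W1 → S3 → HQ: 13+20+22+19+8 = 82
HQ → L8 → W9 → S3 → W1 → HQ: 13+20+6+19+15 = 73
HQ → L8 → W1 → W9 → S3 → HQ: 13+18+22+6+8 = 67
HQ → L8 → S3 → W9 → W1 → HQ: 13+15+6+22+15 = 71
HQ → W1 → W9 → L8 → S3 → HQ: 15+22+20+15+8 = 80
HQ → W1 → L8 → W9 → S3 → HQ: 15+18+20+6+8 = 67
The minimum is 61.
One optimal route: HQ → W9 → S3 → L8 → W1 → HQ (or its reverse).

Minimum total distance: 61 blocks.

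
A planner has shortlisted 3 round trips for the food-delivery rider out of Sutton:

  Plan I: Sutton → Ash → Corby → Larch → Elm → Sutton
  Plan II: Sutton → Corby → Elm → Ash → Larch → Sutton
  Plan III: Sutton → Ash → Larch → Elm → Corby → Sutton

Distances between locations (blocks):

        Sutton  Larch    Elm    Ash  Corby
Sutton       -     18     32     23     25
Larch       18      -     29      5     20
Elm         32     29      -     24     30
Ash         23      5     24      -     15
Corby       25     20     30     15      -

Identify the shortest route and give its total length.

Plan I: 23 + 15 + 20 + 29 + 32 = 119
Plan II: 25 + 30 + 24 + 5 + 18 = 102
Plan III: 23 + 5 + 29 + 30 + 25 = 112

102 blocks — Plan II is the shortest.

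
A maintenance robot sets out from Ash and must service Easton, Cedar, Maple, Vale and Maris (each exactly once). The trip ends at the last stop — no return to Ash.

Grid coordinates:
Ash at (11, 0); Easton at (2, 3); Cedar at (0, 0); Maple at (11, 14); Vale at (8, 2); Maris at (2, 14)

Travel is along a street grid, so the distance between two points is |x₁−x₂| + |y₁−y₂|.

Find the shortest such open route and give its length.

Shortest open route: 40.

There are 5! = 120 possible orderings.
Ash - Easton - Cedar - Maple - Vale - Maris: 12+5+25+15+18 = 75
Ash - Easton - Cedar - Maple - Maris - Vale: 12+5+25+9+18 = 69
Ash - Easton - Cedar - Vale - Maple - Maris: 12+5+10+15+9 = 51
Ash - Easton - Cedar - Vale - Maris - Maple: 12+5+10+18+9 = 54
Ash - Easton - Cedar - Maris - Maple - Vale: 12+5+16+9+15 = 57
Ash - Easton - Cedar - Maris - Vale - Maple: 12+5+16+18+15 = 66
Ash - Easton - Maple - Cedar - Vale - Maris: 12+20+25+10+18 = 85
Ash - Easton - Maple - Cedar - Maris - Vale: 12+20+25+16+18 = 91
Ash - Easton - Maple - Vale - Cedar - Maris: 12+20+15+10+16 = 73
Ash - Easton - Maple - Vale - Maris - Cedar: 12+20+15+18+16 = 81
Ash - Easton - Maple - Maris - Cedar - Vale: 12+20+9+16+10 = 67
Ash - Easton - Maple - Maris - Vale - Cedar: 12+20+9+18+10 = 69
Ash - Easton - Vale - Cedar - Maple - Maris: 12+7+10+25+9 = 63
Ash - Easton - Vale - Cedar - Maris - Maple: 12+7+10+16+9 = 54
… (106 more)
Ash - Vale - Cedar - Easton - Maris - Maple: 5+10+5+11+9 = 40  ← best
The minimum is 40.
One shortest path: Ash → Vale → Cedar → Easton → Maris → Maple.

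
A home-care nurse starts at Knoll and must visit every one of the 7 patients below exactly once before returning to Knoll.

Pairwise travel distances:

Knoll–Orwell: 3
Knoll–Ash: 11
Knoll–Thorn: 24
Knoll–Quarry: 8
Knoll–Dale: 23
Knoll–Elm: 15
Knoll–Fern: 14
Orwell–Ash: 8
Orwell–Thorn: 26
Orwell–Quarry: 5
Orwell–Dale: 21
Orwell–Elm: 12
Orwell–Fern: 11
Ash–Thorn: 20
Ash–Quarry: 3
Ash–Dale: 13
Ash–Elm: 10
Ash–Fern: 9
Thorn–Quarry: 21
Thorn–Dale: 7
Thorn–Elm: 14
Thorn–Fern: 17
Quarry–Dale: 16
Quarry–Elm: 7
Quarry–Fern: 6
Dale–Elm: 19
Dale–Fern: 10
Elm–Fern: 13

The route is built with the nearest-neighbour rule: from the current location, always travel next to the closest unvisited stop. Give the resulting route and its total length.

At Knoll the remaining stops are Orwell 3, Quarry 8, Ash 11, Fern 14, Elm 15, Dale 23, Thorn 24; go to Orwell.
At Orwell the remaining stops are Quarry 5, Ash 8, Fern 11, Elm 12, Dale 21, Thorn 26; go to Quarry.
At Quarry the remaining stops are Ash 3, Fern 6, Elm 7, Dale 16, Thorn 21; go to Ash.
At Ash the remaining stops are Fern 9, Elm 10, Dale 13, Thorn 20; go to Fern.
At Fern the remaining stops are Dale 10, Elm 13, Thorn 17; go to Dale.
At Dale the remaining stops are Thorn 7, Elm 19; go to Thorn.
At Thorn the remaining stops are Elm 14; go to Elm.
Return Elm→Knoll: 15.
Total = 3 + 5 + 3 + 9 + 10 + 7 + 14 + 15 = 66.

Nearest-neighbour total = 66; route Knoll → Orwell → Quarry → Ash → Fern → Dale → Thorn → Elm → Knoll.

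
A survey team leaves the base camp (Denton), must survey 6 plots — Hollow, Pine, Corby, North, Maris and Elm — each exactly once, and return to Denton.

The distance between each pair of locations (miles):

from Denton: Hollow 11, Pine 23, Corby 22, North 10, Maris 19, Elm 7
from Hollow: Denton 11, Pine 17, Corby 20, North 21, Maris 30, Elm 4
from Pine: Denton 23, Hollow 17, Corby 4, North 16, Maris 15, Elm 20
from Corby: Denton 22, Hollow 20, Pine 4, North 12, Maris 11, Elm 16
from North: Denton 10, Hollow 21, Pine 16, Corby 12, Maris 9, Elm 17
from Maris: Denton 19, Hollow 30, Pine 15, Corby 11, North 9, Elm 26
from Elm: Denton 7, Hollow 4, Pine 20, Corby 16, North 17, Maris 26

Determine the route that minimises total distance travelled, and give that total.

Shortest round trip = 62 miles.

With 6 stops there are 6!/2 = 360 distinct round trips (a route and its reverse cost the same).
Denton→Hollow→Pine→Corby→North→Maris→Elm→Denton: 11+17+4+12+9+26+7 = 86
Denton→Hollow→Pine→Corby→North→Elm→Maris→Denton: 11+17+4+12+17+26+19 = 106
Denton→Hollow→Pine→Corby→Maris→North→Elm→Denton: 11+17+4+11+9+17+7 = 76
Denton→Hollow→Pine→Corby→Maris→Elm→North→Denton: 11+17+4+11+26+17+10 = 96
Denton→Hollow→Pine→Corby→Elm→North→Maris→Denton: 11+17+4+16+17+9+19 = 93
Denton→Hollow→Pine→Corby→Elm→Maris→North→Denton: 11+17+4+16+26+9+10 = 93
Denton→Hollow→Pine→North→Corby→Maris→Elm→Denton: 11+17+16+12+11+26+7 = 100
Denton→Hollow→Pine→North→Corby→Elm→Maris→Denton: 11+17+16+12+16+26+19 = 117
… (352 more)
Denton→North→Maris→Corby→Pine→Hollow→Elm→Denton: 10+9+11+4+17+4+7 = 62  ← best
The minimum is 62.
One optimal route: Denton → North → Maris → Corby → Pine → Hollow → Elm → Denton (or its reverse).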